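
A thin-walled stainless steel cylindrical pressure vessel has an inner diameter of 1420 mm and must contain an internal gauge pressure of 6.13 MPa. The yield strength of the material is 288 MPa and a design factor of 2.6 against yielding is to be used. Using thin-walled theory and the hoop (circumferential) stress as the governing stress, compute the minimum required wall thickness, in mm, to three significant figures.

σ_allow = 288/2.6 = 110.8 MPa.
Hoop stress σ_h = pD/(2t), so t = pD/(2σ_allow) = 6.13×1420/(2×110.8) = 39.29 mm.

t = 39.3 mm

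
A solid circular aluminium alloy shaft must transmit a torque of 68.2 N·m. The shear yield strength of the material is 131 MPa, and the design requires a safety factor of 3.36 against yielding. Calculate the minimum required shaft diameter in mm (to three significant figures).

d = 20.7 mm

Allowable shear stress τ_allow = 131/3.36 = 38.99 MPa.
For a solid shaft τ = 16T/(πd³), so d³ = 16T/(π τ_allow) = 16×68200/(π×38.99) = 8909 mm³.
d = (8909)^(1/3) = 20.73 mm.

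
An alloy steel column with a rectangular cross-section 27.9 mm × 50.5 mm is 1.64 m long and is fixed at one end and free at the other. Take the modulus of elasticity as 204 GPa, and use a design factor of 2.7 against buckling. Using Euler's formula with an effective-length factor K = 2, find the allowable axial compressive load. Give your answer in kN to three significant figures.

Buckling occurs about the weak axis: I_min = h·b³/12 = 50.5×27.9³/12 = 91400 mm⁴ (b = 27.9 mm is the smaller dimension).
Effective length L_e = KL = 2×1.64 m = 3280 mm.
Euler critical load P_cr = π²EI/L_e² = π²×204000×91400/3280² = 17100 N.
P_allow = P_cr/n = 17100/2.7 = 6335 N.

P_allow = 6.33 kN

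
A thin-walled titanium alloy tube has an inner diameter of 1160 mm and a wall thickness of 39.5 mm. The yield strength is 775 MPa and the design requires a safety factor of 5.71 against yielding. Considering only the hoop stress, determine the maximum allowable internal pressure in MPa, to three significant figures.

p_allow = 9.24 MPa

σ_allow = 775/5.71 = 135.7 MPa.
σ_h = pD/(2t) → p_allow = 2σ_allow t/D = 2×135.7×39.5/1160 = 9.243 MPa.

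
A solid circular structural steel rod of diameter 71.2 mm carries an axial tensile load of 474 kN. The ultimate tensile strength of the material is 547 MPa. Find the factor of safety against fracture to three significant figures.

A = πd²/4 = 3982 mm².
σ = F/A = 474000/3982 = 119.0 MPa.
n = 547/119.0 = 4.595.

n = 4.59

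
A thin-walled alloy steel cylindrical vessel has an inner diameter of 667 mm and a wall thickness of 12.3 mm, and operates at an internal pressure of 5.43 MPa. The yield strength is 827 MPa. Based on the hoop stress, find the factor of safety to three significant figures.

n = 5.62

σ_h = pD/(2t) = 5.43×667/(2×12.3) = 147.2 MPa.
n = 827/147.2 = 5.617.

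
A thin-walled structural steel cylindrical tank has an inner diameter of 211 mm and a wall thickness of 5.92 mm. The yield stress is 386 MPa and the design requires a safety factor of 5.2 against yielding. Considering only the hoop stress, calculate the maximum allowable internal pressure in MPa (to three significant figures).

p_allow = 4.17 MPa

σ_allow = 386/5.2 = 74.23 MPa.
σ_h = pD/(2t) → p_allow = 2σ_allow t/D = 2×74.23×5.92/211 = 4.165 MPa.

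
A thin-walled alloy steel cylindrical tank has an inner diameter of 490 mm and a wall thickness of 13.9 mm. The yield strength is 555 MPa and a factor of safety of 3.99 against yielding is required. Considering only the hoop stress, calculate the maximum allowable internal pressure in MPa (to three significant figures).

σ_allow = 555/3.99 = 139.1 MPa.
σ_h = pD/(2t) → p_allow = 2σ_allow t/D = 2×139.1×13.9/490 = 7.892 MPa.

p_allow = 7.89 MPa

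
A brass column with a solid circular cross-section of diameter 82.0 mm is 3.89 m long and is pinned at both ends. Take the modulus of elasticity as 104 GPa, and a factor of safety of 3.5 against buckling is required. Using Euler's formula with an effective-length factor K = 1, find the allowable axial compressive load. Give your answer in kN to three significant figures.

P_allow = 43.0 kN

I = πd⁴/64 = π×82.0⁴/64 = 2.219×10^6 mm⁴.
Effective length L_e = KL = 1×3.89 m = 3890 mm.
Euler critical load P_cr = π²EI/L_e² = π²×104000×2.219×10^6/3890² = 150500 N.
P_allow = P_cr/n = 150500/3.5 = 43010 N.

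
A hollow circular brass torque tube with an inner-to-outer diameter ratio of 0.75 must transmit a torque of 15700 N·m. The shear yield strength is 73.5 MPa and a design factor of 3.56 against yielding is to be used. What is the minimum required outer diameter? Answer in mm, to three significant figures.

d_o = 178 mm

τ_allow = 73.5/3.56 = 20.65 MPa.
For a hollow shaft τ = 16T/[πd_o³(1−k⁴)] with k = 0.75, so 1−k⁴ = 0.6836.
d_o³ = 16T/[π τ_allow (1−k⁴)] = 16×1.5700×10^7/(π×20.65×0.6836) = 5.665×10^6 mm³.
d_o = 178.3 mm.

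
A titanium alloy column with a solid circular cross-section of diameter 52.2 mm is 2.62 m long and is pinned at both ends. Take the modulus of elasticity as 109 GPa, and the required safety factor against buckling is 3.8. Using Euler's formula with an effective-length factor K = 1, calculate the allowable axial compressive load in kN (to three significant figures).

I = πd⁴/64 = π×52.2⁴/64 = 364500 mm⁴.
Effective length L_e = KL = 1×2.62 m = 2620 mm.
Euler critical load P_cr = π²EI/L_e² = π²×109000×364500/2620² = 57120 N.
P_allow = P_cr/n = 57120/3.8 = 15030 N.

P_allow = 15.0 kN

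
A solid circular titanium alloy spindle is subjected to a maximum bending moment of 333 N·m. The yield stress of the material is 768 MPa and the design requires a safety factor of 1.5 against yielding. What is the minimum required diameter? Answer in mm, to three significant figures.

d = 18.8 mm

σ_allow = 768/1.5 = 512.0 MPa.
For a solid circular section σ = 32M/(πd³), so d³ = 32M/(π σ_allow) = 32×333000/(π×512.0) = 6625 mm³.
d = 18.78 mm.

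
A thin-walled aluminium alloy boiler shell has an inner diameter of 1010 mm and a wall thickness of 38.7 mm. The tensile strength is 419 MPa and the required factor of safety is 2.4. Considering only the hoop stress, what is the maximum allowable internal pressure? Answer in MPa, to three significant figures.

p_allow = 13.4 MPa

σ_allow = 419/2.4 = 174.6 MPa.
σ_h = pD/(2t) → p_allow = 2σ_allow t/D = 2×174.6×38.7/1010 = 13.38 MPa.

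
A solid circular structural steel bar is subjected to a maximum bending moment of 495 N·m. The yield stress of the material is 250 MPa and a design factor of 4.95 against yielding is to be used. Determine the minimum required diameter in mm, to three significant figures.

σ_allow = 250/4.95 = 50.51 MPa.
For a solid circular section σ = 32M/(πd³), so d³ = 32M/(π σ_allow) = 32×495000/(π×50.51) = 99830 mm³.
d = 46.39 mm.

d = 46.4 mm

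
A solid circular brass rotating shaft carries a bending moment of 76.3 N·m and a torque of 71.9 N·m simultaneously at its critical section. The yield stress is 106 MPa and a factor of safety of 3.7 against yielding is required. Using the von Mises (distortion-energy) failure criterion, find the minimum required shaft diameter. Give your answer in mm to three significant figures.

σ_allow = σ_y/n = 106/3.7 = 28.65 MPa.
For a solid shaft σ_b = 32M/(πd³) and τ = 16T/(πd³), so the von Mises stress is σ' = (16/πd³)·√(4M²+3T²).
√(4M²+3T²) = √(4×(76300)² + 3×(71900)²) = 197000 N·mm.
d³ = 16×197000/(π×28.65) = 35020 mm³.
d = 32.72 mm.

d = 32.7 mm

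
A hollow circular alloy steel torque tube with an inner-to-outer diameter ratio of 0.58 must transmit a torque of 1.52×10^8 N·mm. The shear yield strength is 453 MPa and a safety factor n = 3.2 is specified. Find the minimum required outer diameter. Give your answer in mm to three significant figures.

τ_allow = 453/3.2 = 141.6 MPa.
For a hollow shaft τ = 16T/[πd_o³(1−k⁴)] with k = 0.58, so 1−k⁴ = 0.8868.
d_o³ = 16T/[π τ_allow (1−k⁴)] = 16×1.5200×10^8/(π×141.6×0.8868) = 6.166×10^6 mm³.
d_o = 183.4 mm.

d_o = 183 mm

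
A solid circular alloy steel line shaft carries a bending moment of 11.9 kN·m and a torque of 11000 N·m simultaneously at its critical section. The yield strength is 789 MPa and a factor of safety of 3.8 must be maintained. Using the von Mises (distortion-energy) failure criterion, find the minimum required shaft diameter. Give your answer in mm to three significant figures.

σ_allow = σ_y/n = 789/3.8 = 207.6 MPa.
For a solid shaft σ_b = 32M/(πd³) and τ = 16T/(πd³), so the von Mises stress is σ' = (16/πd³)·√(4M²+3T²).
√(4M²+3T²) = √(4×(1.190×10^7)² + 3×(1.100×10^7)²) = 3.049×10^7 N·mm.
d³ = 16×3.049×10^7/(π×207.6) = 747800 mm³.
d = 90.77 mm.

d = 90.8 mm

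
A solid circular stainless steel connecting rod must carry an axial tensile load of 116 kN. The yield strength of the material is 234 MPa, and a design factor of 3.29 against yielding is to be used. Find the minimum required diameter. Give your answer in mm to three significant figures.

d = 45.6 mm

Allowable stress σ_allow = 234/3.29 = 71.12 MPa.
Required area A = F/σ_allow = 116000/71.12 = 1631 mm².
A = πd²/4 → d = √(4A/π) = 45.57 mm.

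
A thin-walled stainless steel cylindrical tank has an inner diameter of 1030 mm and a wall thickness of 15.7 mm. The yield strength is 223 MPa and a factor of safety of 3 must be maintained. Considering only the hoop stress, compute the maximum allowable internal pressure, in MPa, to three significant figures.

σ_allow = 223/3 = 74.33 MPa.
σ_h = pD/(2t) → p_allow = 2σ_allow t/D = 2×74.33×15.7/1030 = 2.266 MPa.

p_allow = 2.27 MPa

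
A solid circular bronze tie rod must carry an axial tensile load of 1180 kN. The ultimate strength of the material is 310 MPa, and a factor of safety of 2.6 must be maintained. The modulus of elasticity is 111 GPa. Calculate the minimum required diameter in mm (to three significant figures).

d = 112 mm

Allowable stress σ_allow = 310/2.6 = 119.2 MPa.
Required area A = F/σ_allow = 1180000/119.2 = 9897 mm².
A = πd²/4 → d = √(4A/π) = 112.3 mm.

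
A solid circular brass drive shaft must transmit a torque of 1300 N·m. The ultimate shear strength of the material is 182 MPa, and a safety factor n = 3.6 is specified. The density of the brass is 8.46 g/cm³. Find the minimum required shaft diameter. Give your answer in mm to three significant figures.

Allowable shear stress τ_allow = 182/3.6 = 50.56 MPa.
For a solid shaft τ = 16T/(πd³), so d³ = 16T/(π τ_allow) = 16×1300000/(π×50.56) = 131000 mm³.
d = (131000)^(1/3) = 50.78 mm.

d = 50.8 mm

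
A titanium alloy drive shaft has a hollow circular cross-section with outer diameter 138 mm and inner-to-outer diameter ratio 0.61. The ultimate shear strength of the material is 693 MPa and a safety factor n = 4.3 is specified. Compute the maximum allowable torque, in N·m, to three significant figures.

T_allow = 71600 N·m

τ_allow = 693/4.3 = 161.2 MPa.
For a hollow shaft T_allow = τ_allow·πd_o³(1−k⁴)/16 with 1−k⁴ = 0.8615, so πd_o³(1−k⁴)/16 = 444600 mm³.
T_allow = 161.2×444600 = 7.165×10^7 N·mm = 71650 N·m.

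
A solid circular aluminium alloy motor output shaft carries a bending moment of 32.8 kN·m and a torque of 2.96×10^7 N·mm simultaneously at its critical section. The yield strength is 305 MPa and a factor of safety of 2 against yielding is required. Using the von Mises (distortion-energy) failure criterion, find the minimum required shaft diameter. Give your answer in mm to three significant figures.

σ_allow = σ_y/n = 305/2 = 152.5 MPa.
For a solid shaft σ_b = 32M/(πd³) and τ = 16T/(πd³), so the von Mises stress is σ' = (16/πd³)·√(4M²+3T²).
√(4M²+3T²) = √(4×(3.280×10^7)² + 3×(2.960×10^7)²) = 8.326×10^7 N·mm.
d³ = 16×8.326×10^7/(π×152.5) = 2.781×10^6 mm³.
d = 140.6 mm.

d = 141 mm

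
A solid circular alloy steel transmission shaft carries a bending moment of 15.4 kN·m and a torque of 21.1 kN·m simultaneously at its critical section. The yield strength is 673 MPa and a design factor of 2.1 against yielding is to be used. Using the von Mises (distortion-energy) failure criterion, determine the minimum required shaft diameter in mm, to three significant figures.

d = 91.2 mm

σ_allow = σ_y/n = 673/2.1 = 320.5 MPa.
For a solid shaft σ_b = 32M/(πd³) and τ = 16T/(πd³), so the von Mises stress is σ' = (16/πd³)·√(4M²+3T²).
√(4M²+3T²) = √(4×(1.540×10^7)² + 3×(2.110×10^7)²) = 4.779×10^7 N·mm.
d³ = 16×4.779×10^7/(π×320.5) = 759500 mm³.
d = 91.24 mm.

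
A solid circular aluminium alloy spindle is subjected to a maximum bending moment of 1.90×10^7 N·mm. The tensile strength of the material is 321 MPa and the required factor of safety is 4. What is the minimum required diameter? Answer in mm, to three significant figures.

σ_allow = 321/4 = 80.25 MPa.
For a solid circular section σ = 32M/(πd³), so d³ = 32M/(π σ_allow) = 32×1.9000×10^7/(π×80.25) = 2.412×10^6 mm³.
d = 134.1 mm.

d = 134 mm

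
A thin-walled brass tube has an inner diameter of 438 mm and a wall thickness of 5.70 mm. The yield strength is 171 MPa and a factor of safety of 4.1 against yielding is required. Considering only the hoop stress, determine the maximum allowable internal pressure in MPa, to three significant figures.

σ_allow = 171/4.1 = 41.71 MPa.
σ_h = pD/(2t) → p_allow = 2σ_allow t/D = 2×41.71×5.70/438 = 1.086 MPa.

p_allow = 1.09 MPa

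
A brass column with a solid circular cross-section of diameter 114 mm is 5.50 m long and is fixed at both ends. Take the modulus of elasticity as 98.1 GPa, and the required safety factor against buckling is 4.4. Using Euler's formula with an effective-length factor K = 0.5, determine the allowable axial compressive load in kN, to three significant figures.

P_allow = 241 kN

I = πd⁴/64 = π×114⁴/64 = 8.291×10^6 mm⁴.
Effective length L_e = KL = 0.5×5.50 m = 2750 mm.
Euler critical load P_cr = π²EI/L_e² = π²×98100×8.291×10^6/2750² = 1.061×10^6 N.
P_allow = P_cr/n = 1.061×10^6/4.4 = 241200 N.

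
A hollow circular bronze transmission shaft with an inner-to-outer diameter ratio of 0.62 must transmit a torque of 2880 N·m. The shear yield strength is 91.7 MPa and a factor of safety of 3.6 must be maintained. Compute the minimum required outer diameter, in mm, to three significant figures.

d_o = 87.7 mm

τ_allow = 91.7/3.6 = 25.47 MPa.
For a hollow shaft τ = 16T/[πd_o³(1−k⁴)] with k = 0.62, so 1−k⁴ = 0.8522.
d_o³ = 16T/[π τ_allow (1−k⁴)] = 16×2880000/(π×25.47×0.8522) = 675700 mm³.
d_o = 87.75 mm.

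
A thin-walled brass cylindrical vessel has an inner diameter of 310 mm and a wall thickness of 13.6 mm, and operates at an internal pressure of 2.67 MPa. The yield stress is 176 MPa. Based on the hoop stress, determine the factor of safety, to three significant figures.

n = 5.78

σ_h = pD/(2t) = 2.67×310/(2×13.6) = 30.43 MPa.
n = 176/30.43 = 5.784.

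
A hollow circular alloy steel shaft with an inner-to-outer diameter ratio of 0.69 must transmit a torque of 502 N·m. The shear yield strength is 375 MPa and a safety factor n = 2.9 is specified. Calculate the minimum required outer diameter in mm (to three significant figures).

τ_allow = 375/2.9 = 129.3 MPa.
For a hollow shaft τ = 16T/[πd_o³(1−k⁴)] with k = 0.69, so 1−k⁴ = 0.7733.
d_o³ = 16T/[π τ_allow (1−k⁴)] = 16×502000/(π×129.3×0.7733) = 25570 mm³.
d_o = 29.46 mm.

d_o = 29.5 mm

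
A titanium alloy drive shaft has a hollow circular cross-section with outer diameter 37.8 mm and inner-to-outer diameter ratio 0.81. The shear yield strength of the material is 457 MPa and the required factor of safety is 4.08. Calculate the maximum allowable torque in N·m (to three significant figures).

T_allow = 677 N·m

τ_allow = 457/4.08 = 112.0 MPa.
For a hollow shaft T_allow = τ_allow·πd_o³(1−k⁴)/16 with 1−k⁴ = 0.5695, so πd_o³(1−k⁴)/16 = 6040 mm³.
T_allow = 112.0×6040 = 676500 N·mm = 676.5 N·m.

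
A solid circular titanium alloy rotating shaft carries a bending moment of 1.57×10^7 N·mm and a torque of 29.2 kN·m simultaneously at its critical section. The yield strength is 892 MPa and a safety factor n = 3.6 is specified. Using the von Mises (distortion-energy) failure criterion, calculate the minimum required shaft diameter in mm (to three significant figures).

d = 107 mm

σ_allow = σ_y/n = 892/3.6 = 247.8 MPa.
For a solid shaft σ_b = 32M/(πd³) and τ = 16T/(πd³), so the von Mises stress is σ' = (16/πd³)·√(4M²+3T²).
√(4M²+3T²) = √(4×(1.570×10^7)² + 3×(2.920×10^7)²) = 5.953×10^7 N·mm.
d³ = 16×5.953×10^7/(π×247.8) = 1.224×10^6 mm³.
d = 107.0 mm.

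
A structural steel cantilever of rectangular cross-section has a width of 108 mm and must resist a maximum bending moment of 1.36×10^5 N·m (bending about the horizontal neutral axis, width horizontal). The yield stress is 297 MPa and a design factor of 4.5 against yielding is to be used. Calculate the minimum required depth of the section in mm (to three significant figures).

σ_allow = 297/4.5 = 66.00 MPa.
For a rectangular section σ = 6M/(bh²), so h² = 6M/(b σ_allow) = 6×1.3600×10^8/(108×66.00) = 114500 mm².
h = 338.3 mm.

h = 338 mm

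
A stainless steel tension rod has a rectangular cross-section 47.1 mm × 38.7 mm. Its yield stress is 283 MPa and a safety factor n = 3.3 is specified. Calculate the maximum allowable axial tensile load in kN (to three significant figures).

F_allow = 156 kN

σ_allow = 283/3.3 = 85.76 MPa.
A = 47.1×38.7 = 1823 mm².
F_allow = σ_allow × A = 85.76×1823 = 156300 N.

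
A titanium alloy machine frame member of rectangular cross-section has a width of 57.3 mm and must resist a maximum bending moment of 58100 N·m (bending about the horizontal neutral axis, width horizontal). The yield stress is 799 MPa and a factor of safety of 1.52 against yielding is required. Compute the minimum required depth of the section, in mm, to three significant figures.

h = 108 mm

σ_allow = 799/1.52 = 525.7 MPa.
For a rectangular section σ = 6M/(bh²), so h² = 6M/(b σ_allow) = 6×5.8100×10^7/(57.3×525.7) = 11570 mm².
h = 107.6 mm.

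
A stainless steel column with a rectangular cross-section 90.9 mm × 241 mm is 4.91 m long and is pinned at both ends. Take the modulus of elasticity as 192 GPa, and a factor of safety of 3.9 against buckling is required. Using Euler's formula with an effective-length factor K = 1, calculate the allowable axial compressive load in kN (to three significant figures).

Buckling occurs about the weak axis: I_min = h·b³/12 = 241×90.9³/12 = 1.508×10^7 mm⁴ (b = 90.9 mm is the smaller dimension).
Effective length L_e = KL = 1×4.91 m = 4910 mm.
Euler critical load P_cr = π²EI/L_e² = π²×192000×1.508×10^7/4910² = 1.186×10^6 N.
P_allow = P_cr/n = 1.186×10^6/3.9 = 304000 N.

P_allow = 304 kN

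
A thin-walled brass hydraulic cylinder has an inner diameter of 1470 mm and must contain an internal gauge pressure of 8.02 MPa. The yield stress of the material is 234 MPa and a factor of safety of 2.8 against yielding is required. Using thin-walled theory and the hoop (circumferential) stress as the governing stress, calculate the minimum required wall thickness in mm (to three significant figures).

σ_allow = 234/2.8 = 83.57 MPa.
Hoop stress σ_h = pD/(2t), so t = pD/(2σ_allow) = 8.02×1470/(2×83.57) = 70.53 mm.

t = 70.5 mm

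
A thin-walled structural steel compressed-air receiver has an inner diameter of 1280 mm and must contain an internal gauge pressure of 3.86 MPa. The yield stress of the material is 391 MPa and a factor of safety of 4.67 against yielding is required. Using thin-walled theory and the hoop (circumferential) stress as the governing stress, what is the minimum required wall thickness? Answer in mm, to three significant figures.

σ_allow = 391/4.67 = 83.73 MPa.
Hoop stress σ_h = pD/(2t), so t = pD/(2σ_allow) = 3.86×1280/(2×83.73) = 29.51 mm.

t = 29.5 mm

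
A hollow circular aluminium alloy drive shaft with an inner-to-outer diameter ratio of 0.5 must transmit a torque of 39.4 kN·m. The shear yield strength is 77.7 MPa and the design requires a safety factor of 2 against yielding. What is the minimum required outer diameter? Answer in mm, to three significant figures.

τ_allow = 77.7/2 = 38.85 MPa.
For a hollow shaft τ = 16T/[πd_o³(1−k⁴)] with k = 0.5, so 1−k⁴ = 0.9375.
d_o³ = 16T/[π τ_allow (1−k⁴)] = 16×3.9400×10^7/(π×38.85×0.9375) = 5.509×10^6 mm³.
d_o = 176.6 mm.

d_o = 177 mm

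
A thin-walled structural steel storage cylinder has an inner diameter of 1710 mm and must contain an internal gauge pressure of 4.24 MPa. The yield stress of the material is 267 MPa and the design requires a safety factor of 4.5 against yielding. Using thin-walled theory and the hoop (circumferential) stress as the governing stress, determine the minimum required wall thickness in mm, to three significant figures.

t = 61.1 mm

σ_allow = 267/4.5 = 59.33 MPa.
Hoop stress σ_h = pD/(2t), so t = pD/(2σ_allow) = 4.24×1710/(2×59.33) = 61.10 mm.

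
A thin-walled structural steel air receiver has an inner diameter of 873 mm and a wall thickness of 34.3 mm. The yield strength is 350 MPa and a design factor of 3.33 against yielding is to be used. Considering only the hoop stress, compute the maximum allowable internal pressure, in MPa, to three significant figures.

σ_allow = 350/3.33 = 105.1 MPa.
σ_h = pD/(2t) → p_allow = 2σ_allow t/D = 2×105.1×34.3/873 = 8.259 MPa.

p_allow = 8.26 MPa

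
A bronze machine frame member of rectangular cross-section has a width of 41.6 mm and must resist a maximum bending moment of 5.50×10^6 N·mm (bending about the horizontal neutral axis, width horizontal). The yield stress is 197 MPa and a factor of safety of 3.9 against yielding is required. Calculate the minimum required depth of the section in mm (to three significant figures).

σ_allow = 197/3.9 = 50.51 MPa.
For a rectangular section σ = 6M/(bh²), so h² = 6M/(b σ_allow) = 6×5500000/(41.6×50.51) = 15700 mm².
h = 125.3 mm.

h = 125 mm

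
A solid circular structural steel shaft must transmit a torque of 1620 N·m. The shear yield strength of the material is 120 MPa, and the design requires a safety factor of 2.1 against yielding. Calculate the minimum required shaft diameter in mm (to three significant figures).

Allowable shear stress τ_allow = 120/2.1 = 57.14 MPa.
For a solid shaft τ = 16T/(πd³), so d³ = 16T/(π τ_allow) = 16×1620000/(π×57.14) = 144400 mm³.
d = (144400)^(1/3) = 52.46 mm.

d = 52.5 mm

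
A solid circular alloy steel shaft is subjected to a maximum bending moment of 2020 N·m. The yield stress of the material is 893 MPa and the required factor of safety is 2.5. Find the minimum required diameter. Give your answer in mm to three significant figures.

σ_allow = 893/2.5 = 357.2 MPa.
For a solid circular section σ = 32M/(πd³), so d³ = 32M/(π σ_allow) = 32×2020000/(π×357.2) = 57600 mm³.
d = 38.62 mm.

d = 38.6 mm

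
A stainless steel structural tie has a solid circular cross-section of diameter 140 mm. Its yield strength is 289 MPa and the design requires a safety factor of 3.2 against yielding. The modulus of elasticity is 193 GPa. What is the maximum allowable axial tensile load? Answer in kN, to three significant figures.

σ_allow = 289/3.2 = 90.31 MPa.
A = πd²/4 = π×140²/4 = 15390 mm².
F_allow = σ_allow × A = 90.31×15390 = 1.390×10^6 N.

F_allow = 1390 kN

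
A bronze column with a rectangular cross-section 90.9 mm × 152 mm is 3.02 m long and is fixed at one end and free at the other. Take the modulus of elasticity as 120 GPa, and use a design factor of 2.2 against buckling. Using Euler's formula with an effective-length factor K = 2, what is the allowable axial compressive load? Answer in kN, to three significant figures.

Buckling occurs about the weak axis: I_min = h·b³/12 = 152×90.9³/12 = 9.514×10^6 mm⁴ (b = 90.9 mm is the smaller dimension).
Effective length L_e = KL = 2×3.02 m = 6040 mm.
Euler critical load P_cr = π²EI/L_e² = π²×120000×9.514×10^6/6040² = 308900 N.
P_allow = P_cr/n = 308900/2.2 = 140400 N.

P_allow = 140 kN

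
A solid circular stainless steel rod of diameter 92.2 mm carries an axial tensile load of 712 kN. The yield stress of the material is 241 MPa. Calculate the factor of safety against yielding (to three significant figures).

n = 2.26

A = πd²/4 = 6677 mm².
σ = F/A = 712000/6677 = 106.6 MPa.
n = 241/106.6 = 2.260.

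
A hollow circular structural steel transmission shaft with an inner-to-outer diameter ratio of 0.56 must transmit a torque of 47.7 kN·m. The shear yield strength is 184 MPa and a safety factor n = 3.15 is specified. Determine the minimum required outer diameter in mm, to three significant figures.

τ_allow = 184/3.15 = 58.41 MPa.
For a hollow shaft τ = 16T/[πd_o³(1−k⁴)] with k = 0.56, so 1−k⁴ = 0.9017.
d_o³ = 16T/[π τ_allow (1−k⁴)] = 16×4.7700×10^7/(π×58.41×0.9017) = 4.613×10^6 mm³.
d_o = 166.5 mm.

d_o = 166 mm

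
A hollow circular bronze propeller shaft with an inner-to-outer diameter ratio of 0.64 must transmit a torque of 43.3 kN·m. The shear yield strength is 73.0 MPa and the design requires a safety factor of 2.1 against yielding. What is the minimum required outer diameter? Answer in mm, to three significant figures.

d_o = 197 mm

τ_allow = 73.0/2.1 = 34.76 MPa.
For a hollow shaft τ = 16T/[πd_o³(1−k⁴)] with k = 0.64, so 1−k⁴ = 0.8322.
d_o³ = 16T/[π τ_allow (1−k⁴)] = 16×4.3300×10^7/(π×34.76×0.8322) = 7.623×10^6 mm³.
d_o = 196.8 mm.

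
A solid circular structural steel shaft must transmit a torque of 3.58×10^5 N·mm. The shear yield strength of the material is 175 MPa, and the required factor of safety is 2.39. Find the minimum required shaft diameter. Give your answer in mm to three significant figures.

Allowable shear stress τ_allow = 175/2.39 = 73.22 MPa.
For a solid shaft τ = 16T/(πd³), so d³ = 16T/(π τ_allow) = 16×358000/(π×73.22) = 24900 mm³.
d = (24900)^(1/3) = 29.20 mm.

d = 29.2 mm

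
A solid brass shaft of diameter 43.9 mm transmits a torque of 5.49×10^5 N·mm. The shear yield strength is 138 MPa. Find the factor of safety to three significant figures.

τ = 16T/(πd³) = 16×549000/(π×43.9³) = 33.05 MPa.
n = τ_limit/τ = 138/33.05 = 4.176.

n = 4.18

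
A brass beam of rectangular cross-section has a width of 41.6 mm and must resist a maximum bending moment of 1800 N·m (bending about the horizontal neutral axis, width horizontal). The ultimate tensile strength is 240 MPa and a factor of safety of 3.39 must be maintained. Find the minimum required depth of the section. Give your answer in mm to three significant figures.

σ_allow = 240/3.39 = 70.80 MPa.
For a rectangular section σ = 6M/(bh²), so h² = 6M/(b σ_allow) = 6×1800000/(41.6×70.80) = 3667 mm².
h = 60.56 mm.

h = 60.6 mm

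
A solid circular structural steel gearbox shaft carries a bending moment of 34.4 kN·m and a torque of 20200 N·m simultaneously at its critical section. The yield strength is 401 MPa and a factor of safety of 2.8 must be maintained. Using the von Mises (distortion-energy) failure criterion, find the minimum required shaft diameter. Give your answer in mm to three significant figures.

σ_allow = σ_y/n = 401/2.8 = 143.2 MPa.
For a solid shaft σ_b = 32M/(πd³) and τ = 16T/(πd³), so the von Mises stress is σ' = (16/πd³)·√(4M²+3T²).
√(4M²+3T²) = √(4×(3.440×10^7)² + 3×(2.020×10^7)²) = 7.719×10^7 N·mm.
d³ = 16×7.719×10^7/(π×143.2) = 2.745×10^6 mm³.
d = 140.0 mm.

d = 140 mm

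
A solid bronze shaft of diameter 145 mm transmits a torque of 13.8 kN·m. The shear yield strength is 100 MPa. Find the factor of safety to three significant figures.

n = 4.34

τ = 16T/(πd³) = 16×1.3800×10^7/(π×145³) = 23.05 MPa.
n = τ_limit/τ = 100/23.05 = 4.338.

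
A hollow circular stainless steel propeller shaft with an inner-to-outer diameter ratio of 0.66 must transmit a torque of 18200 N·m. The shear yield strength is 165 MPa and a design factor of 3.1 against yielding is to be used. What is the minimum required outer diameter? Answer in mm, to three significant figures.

d_o = 129 mm

τ_allow = 165/3.1 = 53.23 MPa.
For a hollow shaft τ = 16T/[πd_o³(1−k⁴)] with k = 0.66, so 1−k⁴ = 0.8103.
d_o³ = 16T/[π τ_allow (1−k⁴)] = 16×1.8200×10^7/(π×53.23×0.8103) = 2.149×10^6 mm³.
d_o = 129.1 mm.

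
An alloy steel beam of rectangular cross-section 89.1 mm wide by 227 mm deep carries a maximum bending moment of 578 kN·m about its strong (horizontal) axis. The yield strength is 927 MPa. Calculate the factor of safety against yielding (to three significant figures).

Section modulus S = bh²/6 = 89.1×227²/6 = 765200 mm³.
σ = M/S = 5.7800×10^8/765200 = 755.4 MPa.
n = 927/755.4 = 1.227.

n = 1.23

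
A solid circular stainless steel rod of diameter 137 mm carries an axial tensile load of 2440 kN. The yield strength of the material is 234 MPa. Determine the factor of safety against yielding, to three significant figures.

A = πd²/4 = 14740 mm².
σ = F/A = 2440000/14740 = 165.5 MPa.
n = 234/165.5 = 1.414.

n = 1.41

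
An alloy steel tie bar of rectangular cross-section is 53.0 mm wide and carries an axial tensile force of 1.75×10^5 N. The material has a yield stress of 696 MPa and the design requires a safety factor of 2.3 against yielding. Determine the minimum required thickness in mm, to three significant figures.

σ_allow = 696/2.3 = 302.6 MPa.
Required area A = F/σ_allow = 175000/302.6 = 578.3 mm².
t = A/w = 578.3/53.0 = 10.91 mm.

t = 10.9 mm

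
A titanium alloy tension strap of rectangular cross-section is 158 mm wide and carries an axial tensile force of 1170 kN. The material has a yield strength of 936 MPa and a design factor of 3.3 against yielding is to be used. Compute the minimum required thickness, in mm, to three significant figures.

σ_allow = 936/3.3 = 283.6 MPa.
Required area A = F/σ_allow = 1170000/283.6 = 4125 mm².
t = A/w = 4125/158 = 26.11 mm.

t = 26.1 mm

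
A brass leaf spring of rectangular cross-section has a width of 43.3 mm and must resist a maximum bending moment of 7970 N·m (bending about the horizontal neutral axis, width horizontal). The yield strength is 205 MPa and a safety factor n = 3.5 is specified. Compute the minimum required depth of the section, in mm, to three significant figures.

h = 137 mm

σ_allow = 205/3.5 = 58.57 MPa.
For a rectangular section σ = 6M/(bh²), so h² = 6M/(b σ_allow) = 6×7970000/(43.3×58.57) = 18860 mm².
h = 137.3 mm.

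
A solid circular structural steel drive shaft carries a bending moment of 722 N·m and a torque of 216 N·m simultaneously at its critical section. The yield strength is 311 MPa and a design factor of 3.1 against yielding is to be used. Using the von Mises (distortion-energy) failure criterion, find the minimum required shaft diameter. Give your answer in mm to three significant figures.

d = 42.3 mm

σ_allow = σ_y/n = 311/3.1 = 100.3 MPa.
For a solid shaft σ_b = 32M/(πd³) and τ = 16T/(πd³), so the von Mises stress is σ' = (16/πd³)·√(4M²+3T²).
√(4M²+3T²) = √(4×(722000)² + 3×(216000)²) = 1.492×10^6 N·mm.
d³ = 16×1.492×10^6/(π×100.3) = 75730 mm³.
d = 42.31 mm.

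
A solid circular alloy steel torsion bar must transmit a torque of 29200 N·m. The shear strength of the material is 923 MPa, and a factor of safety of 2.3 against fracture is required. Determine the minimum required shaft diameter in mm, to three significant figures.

Allowable shear stress τ_allow = 923/2.3 = 401.3 MPa.
For a solid shaft τ = 16T/(πd³), so d³ = 16T/(π τ_allow) = 16×2.9200×10^7/(π×401.3) = 370600 mm³.
d = (370600)^(1/3) = 71.83 mm.

d = 71.8 mm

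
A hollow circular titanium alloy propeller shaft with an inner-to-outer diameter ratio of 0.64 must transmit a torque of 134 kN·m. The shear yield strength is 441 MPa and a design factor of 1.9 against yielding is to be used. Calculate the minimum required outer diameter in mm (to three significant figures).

τ_allow = 441/1.9 = 232.1 MPa.
For a hollow shaft τ = 16T/[πd_o³(1−k⁴)] with k = 0.64, so 1−k⁴ = 0.8322.
d_o³ = 16T/[π τ_allow (1−k⁴)] = 16×1.3400×10^8/(π×232.1×0.8322) = 3.533×10^6 mm³.
d_o = 152.3 mm.

d_o = 152 mm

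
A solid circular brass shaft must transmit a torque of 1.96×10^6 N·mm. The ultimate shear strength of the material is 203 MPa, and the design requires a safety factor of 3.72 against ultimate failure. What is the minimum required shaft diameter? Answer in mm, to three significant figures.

d = 56.8 mm

Allowable shear stress τ_allow = 203/3.72 = 54.57 MPa.
For a solid shaft τ = 16T/(πd³), so d³ = 16T/(π τ_allow) = 16×1960000/(π×54.57) = 182900 mm³.
d = (182900)^(1/3) = 56.77 mm.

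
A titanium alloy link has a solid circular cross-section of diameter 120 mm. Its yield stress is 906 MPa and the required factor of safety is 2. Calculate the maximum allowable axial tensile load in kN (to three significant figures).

σ_allow = 906/2 = 453.0 MPa.
A = πd²/4 = π×120²/4 = 11310 mm².
F_allow = σ_allow × A = 453.0×11310 = 5.123×10^6 N.

F_allow = 5120 kN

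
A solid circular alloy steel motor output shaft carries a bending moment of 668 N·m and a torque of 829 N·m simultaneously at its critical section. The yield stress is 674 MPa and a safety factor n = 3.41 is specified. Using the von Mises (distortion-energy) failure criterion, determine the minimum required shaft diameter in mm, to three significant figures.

d = 37.0 mm

σ_allow = σ_y/n = 674/3.41 = 197.7 MPa.
For a solid shaft σ_b = 32M/(πd³) and τ = 16T/(πd³), so the von Mises stress is σ' = (16/πd³)·√(4M²+3T²).
√(4M²+3T²) = √(4×(668000)² + 3×(829000)²) = 1.961×10^6 N·mm.
d³ = 16×1.961×10^6/(π×197.7) = 50540 mm³.
d = 36.97 mm.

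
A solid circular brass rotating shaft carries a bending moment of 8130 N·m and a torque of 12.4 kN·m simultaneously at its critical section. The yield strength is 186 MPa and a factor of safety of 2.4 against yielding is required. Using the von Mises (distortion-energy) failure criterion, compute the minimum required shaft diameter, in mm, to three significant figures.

σ_allow = σ_y/n = 186/2.4 = 77.50 MPa.
For a solid shaft σ_b = 32M/(πd³) and τ = 16T/(πd³), so the von Mises stress is σ' = (16/πd³)·√(4M²+3T²).
√(4M²+3T²) = √(4×(8.130×10^6)² + 3×(1.240×10^7)²) = 2.694×10^7 N·mm.
d³ = 16×2.694×10^7/(π×77.50) = 1.770×10^6 mm³.
d = 121.0 mm.

d = 121 mm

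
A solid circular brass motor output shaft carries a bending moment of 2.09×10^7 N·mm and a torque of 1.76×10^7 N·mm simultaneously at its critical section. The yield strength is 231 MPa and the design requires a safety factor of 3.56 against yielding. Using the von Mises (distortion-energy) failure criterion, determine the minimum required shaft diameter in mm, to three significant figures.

d = 160 mm

σ_allow = σ_y/n = 231/3.56 = 64.89 MPa.
For a solid shaft σ_b = 32M/(πd³) and τ = 16T/(πd³), so the von Mises stress is σ' = (16/πd³)·√(4M²+3T²).
√(4M²+3T²) = √(4×(2.090×10^7)² + 3×(1.760×10^7)²) = 5.174×10^7 N·mm.
d³ = 16×5.174×10^7/(π×64.89) = 4.061×10^6 mm³.
d = 159.5 mm.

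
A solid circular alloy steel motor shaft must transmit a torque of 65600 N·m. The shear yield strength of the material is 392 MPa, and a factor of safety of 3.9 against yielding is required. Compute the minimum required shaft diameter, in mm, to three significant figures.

d = 149 mm

Allowable shear stress τ_allow = 392/3.9 = 100.5 MPa.
For a solid shaft τ = 16T/(πd³), so d³ = 16T/(π τ_allow) = 16×6.5600×10^7/(π×100.5) = 3.324×10^6 mm³.
d = (3.324×10^6)^(1/3) = 149.2 mm.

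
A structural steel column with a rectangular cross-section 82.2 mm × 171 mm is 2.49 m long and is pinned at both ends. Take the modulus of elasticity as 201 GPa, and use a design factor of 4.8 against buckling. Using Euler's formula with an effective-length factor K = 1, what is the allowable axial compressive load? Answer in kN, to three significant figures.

P_allow = 528 kN

Buckling occurs about the weak axis: I_min = h·b³/12 = 171×82.2³/12 = 7.915×10^6 mm⁴ (b = 82.2 mm is the smaller dimension).
Effective length L_e = KL = 1×2.49 m = 2490 mm.
Euler critical load P_cr = π²EI/L_e² = π²×201000×7.915×10^6/2490² = 2.532×10^6 N.
P_allow = P_cr/n = 2.532×10^6/4.8 = 527600 N.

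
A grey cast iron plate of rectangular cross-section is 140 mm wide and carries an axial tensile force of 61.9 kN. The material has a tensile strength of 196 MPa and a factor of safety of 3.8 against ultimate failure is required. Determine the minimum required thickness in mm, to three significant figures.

σ_allow = 196/3.8 = 51.58 MPa.
Required area A = F/σ_allow = 61900/51.58 = 1200 mm².
t = A/w = 1200/140 = 8.572 mm.

t = 8.57 mm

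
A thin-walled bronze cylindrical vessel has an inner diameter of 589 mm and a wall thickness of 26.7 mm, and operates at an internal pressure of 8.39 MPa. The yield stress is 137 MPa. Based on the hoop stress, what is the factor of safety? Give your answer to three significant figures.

σ_h = pD/(2t) = 8.39×589/(2×26.7) = 92.54 MPa.
n = 137/92.54 = 1.480.

n = 1.48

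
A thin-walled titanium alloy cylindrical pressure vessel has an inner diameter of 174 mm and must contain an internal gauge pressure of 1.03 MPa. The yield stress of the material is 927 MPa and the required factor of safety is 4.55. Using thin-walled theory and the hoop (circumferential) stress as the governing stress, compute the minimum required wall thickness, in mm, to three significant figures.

σ_allow = 927/4.55 = 203.7 MPa.
Hoop stress σ_h = pD/(2t), so t = pD/(2σ_allow) = 1.03×174/(2×203.7) = 0.4398 mm.

t = 0.440 mm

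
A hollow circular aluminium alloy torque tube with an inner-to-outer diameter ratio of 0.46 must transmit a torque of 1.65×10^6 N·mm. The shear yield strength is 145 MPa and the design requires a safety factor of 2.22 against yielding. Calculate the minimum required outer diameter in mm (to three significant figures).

d_o = 51.3 mm

τ_allow = 145/2.22 = 65.32 MPa.
For a hollow shaft τ = 16T/[πd_o³(1−k⁴)] with k = 0.46, so 1−k⁴ = 0.9552.
d_o³ = 16T/[π τ_allow (1−k⁴)] = 16×1650000/(π×65.32×0.9552) = 134700 mm³.
d_o = 51.26 mm.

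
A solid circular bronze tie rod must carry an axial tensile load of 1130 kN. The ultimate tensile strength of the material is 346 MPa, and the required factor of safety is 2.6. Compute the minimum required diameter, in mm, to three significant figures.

d = 104 mm

Allowable stress σ_allow = 346/2.6 = 133.1 MPa.
Required area A = F/σ_allow = 1130000/133.1 = 8491 mm².
A = πd²/4 → d = √(4A/π) = 104.0 mm.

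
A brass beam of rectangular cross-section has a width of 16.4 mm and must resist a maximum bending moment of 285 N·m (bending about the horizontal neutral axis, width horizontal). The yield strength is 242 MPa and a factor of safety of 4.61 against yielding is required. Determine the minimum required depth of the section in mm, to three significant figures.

h = 44.6 mm

σ_allow = 242/4.61 = 52.49 MPa.
For a rectangular section σ = 6M/(bh²), so h² = 6M/(b σ_allow) = 6×285000/(16.4×52.49) = 1986 mm².
h = 44.57 mm.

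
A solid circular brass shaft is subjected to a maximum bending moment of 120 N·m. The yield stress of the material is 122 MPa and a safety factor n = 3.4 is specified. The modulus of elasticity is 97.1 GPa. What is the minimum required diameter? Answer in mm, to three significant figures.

d = 32.4 mm

σ_allow = 122/3.4 = 35.88 MPa.
For a solid circular section σ = 32M/(πd³), so d³ = 32M/(π σ_allow) = 32×120000/(π×35.88) = 34060 mm³.
d = 32.42 mm.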